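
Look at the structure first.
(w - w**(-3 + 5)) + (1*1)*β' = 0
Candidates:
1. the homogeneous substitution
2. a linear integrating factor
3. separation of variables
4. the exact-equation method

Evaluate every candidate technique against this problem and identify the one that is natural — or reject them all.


Verdict: no special technique — with β absent the equation is not coupled at all: direct integration in w.
- the homogeneous substitution — rescaling both variables together changes the slope, so no ratio substitution collapses it.
- a linear integrating factor: the linear template holds only trivially here (the unknown is absent, so the coefficient is zero) — the method is not the natural label.
- separation of variables — with no unknown in the slope, separating variables is a formality — the equation integrates directly.
- the exact-equation method — the unknown never enters the equation — exactness holds emptily, with nothing for the method to add.


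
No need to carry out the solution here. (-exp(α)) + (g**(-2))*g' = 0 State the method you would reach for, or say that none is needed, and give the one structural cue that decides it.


Technique: separation of variables — one side of the product carries the independent variable, the other the unknown — the textbook separation shape. An exactness check succeeds on this form as well — separation and the potential function arrive at the same answer, separation more directly.


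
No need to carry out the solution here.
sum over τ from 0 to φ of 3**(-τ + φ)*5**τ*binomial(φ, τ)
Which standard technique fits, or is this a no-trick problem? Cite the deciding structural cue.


Best approach: the binomial theorem — binomial coefficients against complementary powers of 5 and 3: recognize the binomial expansion and resum.


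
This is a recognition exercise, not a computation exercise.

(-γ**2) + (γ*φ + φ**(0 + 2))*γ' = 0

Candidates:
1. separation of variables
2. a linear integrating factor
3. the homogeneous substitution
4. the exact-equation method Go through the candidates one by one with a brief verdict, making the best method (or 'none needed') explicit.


Diagnosis: the homogeneous substitution — solved for the derivative, the right side is unchanged under scaling φ and γ together — it depends only on the ratio γ/φ, so substitute a single ratio variable. Suitably rearranged — at times with the variables' roles exchanged — this doubles as a Bernoulli equation; the homogeneous reading needs no such setup.
- separation of variables: no division isolates the independent variable from the unknown.
- a linear integrating factor — the unknown enters nonlinearly (through a power, a denominator, or a transcendental function), which the linear integrating-factor recipe cannot absorb as-is — any repair would come from a preliminary substitution, not the factor.
- the homogeneous substitution — applicable, and directly so.
- the exact-equation method: no potential function has this form as its differential, as written.


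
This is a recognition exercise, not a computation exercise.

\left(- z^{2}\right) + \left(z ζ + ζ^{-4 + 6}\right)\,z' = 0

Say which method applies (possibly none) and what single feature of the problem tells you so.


Best approach: the homogeneous substitution — the slope's numerator and denominator share total degree; set v = z/ζ and the equation drops to separable form. A Bernoulli-style rewrite — possibly after exchanging which variable is treated as dependent — would work as well; the homogeneous substitution is the more immediate reading here.


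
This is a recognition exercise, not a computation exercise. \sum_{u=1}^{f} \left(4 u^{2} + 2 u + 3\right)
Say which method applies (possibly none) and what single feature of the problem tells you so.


Diagnosis: no special technique — constant-multiple powers of u with no cancellation partners and no common ratio — use the standard power-sum formulas.


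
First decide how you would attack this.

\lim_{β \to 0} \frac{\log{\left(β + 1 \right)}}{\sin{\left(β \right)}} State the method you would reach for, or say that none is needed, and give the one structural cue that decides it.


Diagnosis: l'Hôpital's rule (0/0) — the 0/0 form at 0 is the signature situation for l'Hôpital's rule. Known elementary limits would finish this too — the rule just bypasses the case analysis.


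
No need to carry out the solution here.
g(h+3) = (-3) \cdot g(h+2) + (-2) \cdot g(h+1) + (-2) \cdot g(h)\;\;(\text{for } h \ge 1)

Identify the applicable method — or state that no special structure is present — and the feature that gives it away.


Verdict: the characteristic-root method — constant coefficients and linearity mean the ansatz r^h reduces it to solving the characteristic polynomial.


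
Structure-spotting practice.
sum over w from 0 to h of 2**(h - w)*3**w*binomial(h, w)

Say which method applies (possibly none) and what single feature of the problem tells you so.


Diagnosis: the binomial theorem — terms weighting binomial(h, w) against matched powers of 3 and 2 reassemble into (3 + 2)^h by the binomial theorem.


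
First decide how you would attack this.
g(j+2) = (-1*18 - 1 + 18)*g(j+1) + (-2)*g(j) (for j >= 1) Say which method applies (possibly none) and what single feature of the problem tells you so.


Diagnosis: the characteristic-root method — linear, homogeneous, constant coefficients: solutions of the form r^j exist — find the roots of the characteristic polynomial.


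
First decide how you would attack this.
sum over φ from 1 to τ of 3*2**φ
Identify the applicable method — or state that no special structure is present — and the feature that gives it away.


Technique: the geometric series formula — consecutive terms stand in a fixed index-free ratio — the geometric sum formula closes it.


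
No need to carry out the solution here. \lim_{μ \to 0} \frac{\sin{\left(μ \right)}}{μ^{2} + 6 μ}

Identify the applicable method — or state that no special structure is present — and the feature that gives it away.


Diagnosis: l'Hôpital's rule (0/0) — substituting 0 gives 0 over 0; differentiate top and bottom once and re-evaluate. The standard small-argument limits would also carry it; the rule is the systematic route.


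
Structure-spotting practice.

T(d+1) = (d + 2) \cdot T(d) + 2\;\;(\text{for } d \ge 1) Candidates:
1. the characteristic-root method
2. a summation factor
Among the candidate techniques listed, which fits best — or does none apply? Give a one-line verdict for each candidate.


Method: a summation factor — it is first-order linear but the coefficient d + 2 depends on the index, so multiply through by a summation factor to telescope it.
- the characteristic-root method — the coefficients vary with the index, breaking the constant-coefficient structure the method needs.
- a summation factor — yes, a natural case for it.


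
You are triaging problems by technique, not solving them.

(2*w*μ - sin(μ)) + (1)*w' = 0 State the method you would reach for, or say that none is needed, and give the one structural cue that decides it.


Diagnosis: a linear integrating factor — linear in the unknown with genuine forcing: multiply through by the exponential of the integrated coefficient and the left side closes into one derivative.


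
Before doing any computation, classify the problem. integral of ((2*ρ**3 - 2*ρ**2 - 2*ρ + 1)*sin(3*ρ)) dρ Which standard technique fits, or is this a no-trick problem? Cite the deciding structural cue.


Best approach: integration by parts — 2*ρ**3 - 2*ρ**2 - 2*ρ + 1 dies after finitely many derivatives while sin(3*ρ) cycles under integration — the tabular/parts setup.


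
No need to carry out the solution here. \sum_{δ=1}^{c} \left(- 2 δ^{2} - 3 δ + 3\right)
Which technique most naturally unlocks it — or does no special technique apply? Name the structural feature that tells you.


Verdict: no special technique — every summand is a constant multiple of a power of δ — apply the standard power-sum identities one degree at a time.


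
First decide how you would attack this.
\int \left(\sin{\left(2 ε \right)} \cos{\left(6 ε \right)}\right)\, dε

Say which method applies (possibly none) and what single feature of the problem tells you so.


Best approach: a trigonometric identity — two sinusoids at different rates multiply in \sin{\left(2 ε \right)} \cos{\left(6 ε \right)}; the product-to-sum identity uncouples them.


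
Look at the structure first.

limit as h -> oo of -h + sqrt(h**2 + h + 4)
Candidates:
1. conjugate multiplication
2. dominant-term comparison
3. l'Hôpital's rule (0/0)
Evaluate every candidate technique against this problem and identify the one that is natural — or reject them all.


Technique: conjugate multiplication — divergence minus divergence hides a finite answer — expose it by pairing sqrt(h**2 + h + 4) - h with its conjugate.
- conjugate multiplication: applies; the problem has the shape this method handles.
- dominant-term comparison: this is not a rational comparison of growth rates at infinity.
- l'Hôpital's rule (0/0) — substitution produces ∞ − ∞ rather than a vanishing quotient; the rule needs a 0/0 ratio to act on.


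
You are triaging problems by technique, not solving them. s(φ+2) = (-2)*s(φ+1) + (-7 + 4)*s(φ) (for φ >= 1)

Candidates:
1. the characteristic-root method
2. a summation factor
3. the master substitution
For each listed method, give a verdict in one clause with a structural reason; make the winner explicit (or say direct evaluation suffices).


Diagnosis: the characteristic-root method — constant coefficients and linearity mean the ansatz r^φ reduces it to solving the characteristic polynomial.
- the characteristic-root method — applicable, and directly so.
- a summation factor: a summation factor telescopes one-step recursions; this one carries higher-order memory.
- the master substitution: there is no divide-the-index recursive argument.


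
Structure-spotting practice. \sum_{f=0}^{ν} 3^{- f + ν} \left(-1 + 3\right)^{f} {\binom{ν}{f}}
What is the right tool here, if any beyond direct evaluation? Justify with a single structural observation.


Best approach: the binomial theorem — the summand is term f of a binomial expansion in (-1 + 3) and 3; the whole sum is a single power.


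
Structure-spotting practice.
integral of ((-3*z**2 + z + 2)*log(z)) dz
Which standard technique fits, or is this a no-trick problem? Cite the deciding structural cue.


Method: integration by parts — with u = log(z) the logarithm disappears after one differentiation, leaving a power-rule integral.


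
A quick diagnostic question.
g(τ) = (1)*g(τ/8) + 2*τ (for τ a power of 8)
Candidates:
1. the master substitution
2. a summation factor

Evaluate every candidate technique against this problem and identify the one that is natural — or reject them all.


Method: the master substitution — treat m = log base 8 of τ as the new clock: one recursion step advances m by one while τ scales by 8.
- the master substitution — applicable, and directly so.
- a summation factor — the recursion divides its index rather than shifting it — there is no previous-term chain for a summation factor to telescope.


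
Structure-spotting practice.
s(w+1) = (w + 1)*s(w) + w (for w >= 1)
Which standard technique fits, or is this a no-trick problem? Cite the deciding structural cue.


Best approach: a summation factor — an index-dependent multiplier w + 1 rules out characteristic roots; a summation factor converts it to a pure difference.


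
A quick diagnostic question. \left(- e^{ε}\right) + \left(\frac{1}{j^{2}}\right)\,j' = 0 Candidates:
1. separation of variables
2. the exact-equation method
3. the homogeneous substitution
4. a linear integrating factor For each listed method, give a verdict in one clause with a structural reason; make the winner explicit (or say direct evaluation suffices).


Technique: separation of variables — a product of single-variable factors, e^{ε} and j^{2} — the textbook separable form.
- separation of variables — yes — fits the structure here.
- the exact-equation method — with no real cross-dependence between the variables, the exact-equation machinery is a detour rather than the natural reading.
- the homogeneous substitution: solved for the derivative, the right side changes under joint scaling of the two variables.
- a linear integrating factor — the unknown enters nonlinearly (through a power, a denominator, or a transcendental function), which the linear integrating-factor recipe cannot absorb as-is — any repair would come from a preliminary substitution, not the factor.


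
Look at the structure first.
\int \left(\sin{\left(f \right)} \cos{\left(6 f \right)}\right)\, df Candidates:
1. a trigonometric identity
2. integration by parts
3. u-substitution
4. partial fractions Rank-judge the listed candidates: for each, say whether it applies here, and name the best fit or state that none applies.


Best approach: a trigonometric identity — the identity turns \sin{\left(f \right)} \cos{\left(6 f \right)} into two lone cosines/sines, each trivially integrable.
- a trigonometric identity — yes, a natural case for it.
- integration by parts — not the fit here: there is no polynomial factor to ladder down — parts can still close the trigonometric product by recursion, though the identity rewrite is the direct route.
- u-substitution — no subexpression of the integrand pairs with its own derivative as a factor — individual terms may offer their own substitutions, but any change of variable covering the whole integral would have to be constructed from outside the expression.
- partial fractions: the expression is not a ratio of polynomials that decomposes further.


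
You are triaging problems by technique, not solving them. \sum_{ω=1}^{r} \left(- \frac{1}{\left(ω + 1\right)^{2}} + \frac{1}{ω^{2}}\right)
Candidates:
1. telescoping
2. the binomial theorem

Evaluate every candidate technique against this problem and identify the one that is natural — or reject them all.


Best approach: telescoping — the summand is \frac{1}{ω^{2}} minus the same expression shifted by one, so consecutive terms cancel in pairs.
- telescoping — applies; the problem has the shape this method handles.
- the binomial theorem: there is no pair of bases whose matched powers would reassemble into a single binomial power.


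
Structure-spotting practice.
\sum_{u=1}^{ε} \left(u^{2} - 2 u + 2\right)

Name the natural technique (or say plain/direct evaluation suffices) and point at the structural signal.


Method: no special technique — the sum is polynomial through and through; closed forms for each power of u finish it directly.


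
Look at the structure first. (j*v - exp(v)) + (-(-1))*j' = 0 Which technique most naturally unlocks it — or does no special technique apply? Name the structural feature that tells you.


Diagnosis: a linear integrating factor — linear in the unknown with genuine forcing: multiply through by the exponential of the integrated coefficient and the left side closes into one derivative.


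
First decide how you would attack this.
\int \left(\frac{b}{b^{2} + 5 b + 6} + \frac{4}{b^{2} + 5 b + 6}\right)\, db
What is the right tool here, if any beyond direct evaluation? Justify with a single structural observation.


Verdict: partial fractions — the bottom, b^{2} + 5 b + 6, comes apart into simple factors, and a proper rational function over split factors decomposes.


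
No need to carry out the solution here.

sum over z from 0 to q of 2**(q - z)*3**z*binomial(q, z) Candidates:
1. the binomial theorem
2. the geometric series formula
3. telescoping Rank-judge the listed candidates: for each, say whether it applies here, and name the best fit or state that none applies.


Technique: the binomial theorem — the summand is term z of a binomial expansion in 3 and 2; the whole sum is a single power.
- the binomial theorem: applies; the problem has the shape this method handles.
- the geometric series formula — the term-to-term ratio changes with the index, so the geometric formula cannot close it.
- telescoping: in the displayed form, no term reappears at a neighboring index to cancel against.


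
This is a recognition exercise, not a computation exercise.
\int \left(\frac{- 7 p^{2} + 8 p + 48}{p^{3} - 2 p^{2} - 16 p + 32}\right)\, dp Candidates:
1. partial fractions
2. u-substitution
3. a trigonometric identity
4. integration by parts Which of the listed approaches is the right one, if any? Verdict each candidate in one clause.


Diagnosis: partial fractions — the bottom factors while the top stays lower-degree — split into simple fractions and integrate piece by piece.
- partial fractions — applies; the problem has the shape this method handles.
- u-substitution — no subexpression of the integrand serves as a whole-integral substitution inner — individual terms may offer their own, but none carries its derivative as a factor of the full integrand; a working change of variable would have to be constructed from outside the expression.
- a trigonometric identity: no sine or cosine appears, so there is nothing for a trigonometric identity to act on.
- integration by parts: the integrand does not split as a nonconstant polynomial times an exp, sine, cosine of a linear argument, or logarithm — no polynomial-kernel parts product to differentiate one side of.


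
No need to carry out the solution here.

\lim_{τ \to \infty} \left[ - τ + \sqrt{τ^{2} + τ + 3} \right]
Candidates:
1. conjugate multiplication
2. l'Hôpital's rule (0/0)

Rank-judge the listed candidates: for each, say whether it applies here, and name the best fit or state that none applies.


Diagnosis: conjugate multiplication — the ∞ − ∞ radical form is the exact trigger for the conjugate maneuver.
- conjugate multiplication — applies; the problem has the shape this method handles.
- l'Hôpital's rule (0/0) — substitution produces ∞ − ∞ rather than a vanishing quotient; the rule needs a 0/0 ratio to act on.


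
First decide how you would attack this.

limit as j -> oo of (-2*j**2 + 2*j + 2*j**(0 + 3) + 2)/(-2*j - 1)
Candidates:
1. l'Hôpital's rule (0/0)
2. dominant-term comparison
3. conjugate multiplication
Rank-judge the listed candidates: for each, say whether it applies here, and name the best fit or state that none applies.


Method: dominant-term comparison — divide by the highest power of j present: lower-order terms vanish and the dominant ratio remains.
- l'Hôpital's rule (0/0): no 0/0 form appears: written as one quotient, top and bottom both grow without bound, and the ratio is decided by their leading terms.
- dominant-term comparison — yes — fits the structure here.
- conjugate multiplication: the conjugate move applies to radical differences, which this is not.


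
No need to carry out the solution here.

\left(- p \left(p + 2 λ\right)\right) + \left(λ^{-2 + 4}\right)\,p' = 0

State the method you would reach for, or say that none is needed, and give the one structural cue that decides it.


Diagnosis: the homogeneous substitution — scaling λ and p together leaves the slope fixed — it depends only on p/λ, so substitute the ratio. This doubles as a Bernoulli equation in the unknown as written; the homogeneous route needs no setup at all.


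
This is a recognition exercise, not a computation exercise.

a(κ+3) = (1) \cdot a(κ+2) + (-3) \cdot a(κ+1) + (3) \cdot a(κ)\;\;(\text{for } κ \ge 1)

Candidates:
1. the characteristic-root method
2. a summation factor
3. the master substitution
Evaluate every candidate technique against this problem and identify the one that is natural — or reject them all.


Diagnosis: the characteristic-root method — fixed numeric weights on consecutive terms and no forcing term added: the root method in its home territory.
- the characteristic-root method — a fit — the right tool for this form.
- a summation factor: a summation factor telescopes one-step recursions; this one carries higher-order memory.
- the master substitution — the recursion shifts the index rather than dividing it.


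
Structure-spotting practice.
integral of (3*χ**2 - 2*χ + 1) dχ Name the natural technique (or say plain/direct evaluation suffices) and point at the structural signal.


Best approach: no special technique — nothing composite, nothing rational, nothing trigonometric — each constant-multiple power of χ integrates by the power rule alone.


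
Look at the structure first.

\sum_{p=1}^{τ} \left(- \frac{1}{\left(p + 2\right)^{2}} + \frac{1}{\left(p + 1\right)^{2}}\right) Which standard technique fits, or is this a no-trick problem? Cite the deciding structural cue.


Verdict: telescoping — each term adds \frac{1}{\left(p + 1\right)^{2}} and subtracts the same expression advanced one index; that subtracted piece cancels against the next term's added copy — only the boundary terms survive.


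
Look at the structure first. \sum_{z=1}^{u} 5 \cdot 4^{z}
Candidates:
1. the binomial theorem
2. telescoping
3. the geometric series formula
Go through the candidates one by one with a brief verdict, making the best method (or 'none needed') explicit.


Diagnosis: the geometric series formula — term-over-term division gives 4 every time — index-free ratio, geometric sum formula applies.
- the binomial theorem: there is no sum-raised-to-a-power identity hiding in these terms.
- telescoping: neither a shifted-difference shape nor integer-spaced poles are present.
- the geometric series formula — yes, a natural case for it.


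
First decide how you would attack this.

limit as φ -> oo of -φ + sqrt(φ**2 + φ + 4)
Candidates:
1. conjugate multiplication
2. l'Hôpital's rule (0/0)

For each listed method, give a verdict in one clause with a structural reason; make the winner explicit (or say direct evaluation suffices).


Technique: conjugate multiplication — neither sqrt(φ**2 + φ + 4) nor φ converges alone, so rewrite their difference as a conjugate-rationalized quotient first.
- conjugate multiplication: yes, a natural case for it.
- l'Hôpital's rule (0/0) — no quotient structure at all: the clash is ∞ minus ∞, which rationalizing converts into a tractable ratio.


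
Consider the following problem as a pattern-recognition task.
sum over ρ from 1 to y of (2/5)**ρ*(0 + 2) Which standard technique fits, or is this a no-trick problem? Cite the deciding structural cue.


Best approach: the geometric series formula — the ratio of consecutive terms is the constant 2/5, independent of the index — a geometric sum.


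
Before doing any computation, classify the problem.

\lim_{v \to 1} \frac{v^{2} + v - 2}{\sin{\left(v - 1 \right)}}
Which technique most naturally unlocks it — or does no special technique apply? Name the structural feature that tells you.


Method: l'Hôpital's rule (0/0) — both numerator and denominator vanish at 1: the genuine 0/0 indeterminate that l'Hôpital exists for. The standard small-argument limits would also carry it; the rule is the systematic route.


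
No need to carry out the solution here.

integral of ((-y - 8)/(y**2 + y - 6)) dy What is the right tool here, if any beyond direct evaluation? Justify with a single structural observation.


Diagnosis: partial fractions — the factorization of y**2 + y - 6 is the whole battle; after it, each term is a table integral.


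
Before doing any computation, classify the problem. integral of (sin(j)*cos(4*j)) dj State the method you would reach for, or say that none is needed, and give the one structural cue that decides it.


Technique: a trigonometric identity — apply product-to-sum to sin(j)*cos(4*j): two clean single-angle terms replace one awkward product.


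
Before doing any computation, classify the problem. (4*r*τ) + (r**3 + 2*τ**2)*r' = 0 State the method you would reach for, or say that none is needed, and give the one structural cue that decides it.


Diagnosis: the exact-equation method — d/dr of 4*r*τ equals d/dτ of r**3 + 2*τ**2: the form is a total differential of one potential — integrate it exactly.


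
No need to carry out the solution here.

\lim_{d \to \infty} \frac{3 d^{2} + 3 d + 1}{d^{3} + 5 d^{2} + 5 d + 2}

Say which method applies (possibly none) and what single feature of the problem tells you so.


Diagnosis: dominant-term comparison — divide through by the highest power of d; every lower-order term dies and the dominant terms decide the limit. Differentiating the expression as a single quotient would eventually settle it as well; matching dominant growth settles it immediately.


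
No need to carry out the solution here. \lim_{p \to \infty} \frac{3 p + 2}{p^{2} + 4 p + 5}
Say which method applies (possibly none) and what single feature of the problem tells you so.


Best approach: dominant-term comparison — as p grows, only the highest-degree terms matter — compare leading terms and read the limit off. As a single quotient, the ∞/∞ shape would yield to repeated differentiation as well — the growth comparison gets there in one look.


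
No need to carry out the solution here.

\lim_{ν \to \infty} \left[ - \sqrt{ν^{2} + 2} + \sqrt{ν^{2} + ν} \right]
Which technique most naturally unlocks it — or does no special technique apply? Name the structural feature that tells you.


Best approach: conjugate multiplication — two divergent pieces with a minus sign between them and a radical in the mix: rationalize \sqrt{ν^{2} + ν} - \sqrt{ν^{2} + 2} before any limit law applies.


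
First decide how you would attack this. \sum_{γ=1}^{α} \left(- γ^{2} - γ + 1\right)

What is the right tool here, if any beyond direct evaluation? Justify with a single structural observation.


Best approach: no special technique — no cancellation, no constant ratio, no binomial weights — just polynomial terms summed directly.


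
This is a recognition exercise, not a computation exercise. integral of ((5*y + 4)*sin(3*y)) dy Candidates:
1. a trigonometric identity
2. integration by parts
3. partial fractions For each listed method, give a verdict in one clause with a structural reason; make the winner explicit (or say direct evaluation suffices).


Best approach: integration by parts — a polynomial 5*y + 4 against the kernel sin(3*y) is the signature bounded-ladder case for integration by parts.
- a trigonometric identity — neither the even-power reduction nor the product-to-sum identity applies to this structure.
- integration by parts: applies; the problem has the shape this method handles.
- partial fractions — the expression is not a ratio of polynomials that decomposes further.


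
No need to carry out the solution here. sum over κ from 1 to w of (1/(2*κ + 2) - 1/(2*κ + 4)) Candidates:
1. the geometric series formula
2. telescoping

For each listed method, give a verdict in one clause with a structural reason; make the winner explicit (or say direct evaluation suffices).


Best approach: telescoping — difference-of-shifts structure (each term adds 1/(2*κ + 2), then subtracts its one-index-advanced value, which the following term adds back) leaves only the first and last pieces standing.
- the geometric series formula — the term-to-term ratio changes with the index, so the geometric formula cannot close it.
- telescoping: applicable, and directly so.


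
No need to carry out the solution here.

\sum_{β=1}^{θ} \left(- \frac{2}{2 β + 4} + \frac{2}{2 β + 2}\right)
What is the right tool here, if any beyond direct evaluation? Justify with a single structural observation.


Verdict: telescoping — consecutive terms evaluate one function at adjacent indices (\frac{2}{2 β + 2} is its current value): one term's tail is the next term's head, so the chain collapses.


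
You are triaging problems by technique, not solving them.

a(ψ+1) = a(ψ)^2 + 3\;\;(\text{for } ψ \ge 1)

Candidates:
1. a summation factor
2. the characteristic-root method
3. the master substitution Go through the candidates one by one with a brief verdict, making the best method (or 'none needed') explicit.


Diagnosis: no special technique — the recurrence is nonlinear in the sequence values; study it directly, no linear machinery applies.
- a summation factor: no summation factor applies — the rule is not linear in the sequence values.
- the characteristic-root method — nonlinearity rules out exponential-mode superposition from the start.
- the master substitution: there is no divide-the-index recursive argument.


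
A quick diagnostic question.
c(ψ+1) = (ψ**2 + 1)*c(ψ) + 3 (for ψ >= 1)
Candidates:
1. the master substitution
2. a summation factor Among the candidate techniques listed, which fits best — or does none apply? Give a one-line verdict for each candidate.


Diagnosis: a summation factor — it is first-order linear but the coefficient ψ**2 + 1 depends on the index, so multiply through by a summation factor to telescope it.
- the master substitution — this is shift-type recursion, outside the divide-and-conquer template.
- a summation factor: applicable, and directly so.


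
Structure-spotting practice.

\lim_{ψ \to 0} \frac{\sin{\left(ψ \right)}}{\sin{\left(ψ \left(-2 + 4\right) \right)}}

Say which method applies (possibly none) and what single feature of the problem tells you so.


Best approach: l'Hôpital's rule (0/0) — substituting 0 gives 0 over 0; differentiate top and bottom once and re-evaluate. Known elementary limits would finish this too — the rule just bypasses the case analysis.


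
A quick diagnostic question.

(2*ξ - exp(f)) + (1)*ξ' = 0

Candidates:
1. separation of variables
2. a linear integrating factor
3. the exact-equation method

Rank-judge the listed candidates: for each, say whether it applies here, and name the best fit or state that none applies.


Method: a linear integrating factor — first power of ξ, nonzero forcing: the integrating-factor recipe applies verbatim with p = 2.
- separation of variables — no division isolates the independent variable from the unknown.
- a linear integrating factor — yes — fits the structure here.
- the exact-equation method — the mixed partial derivatives differ, so the left side is not a total differential.


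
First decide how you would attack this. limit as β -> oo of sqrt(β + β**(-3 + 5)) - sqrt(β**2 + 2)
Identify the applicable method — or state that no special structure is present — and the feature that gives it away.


Verdict: conjugate multiplication — an infinity-minus-infinity difference with a surviving radical — multiply by the conjugate to cancel the divergence.


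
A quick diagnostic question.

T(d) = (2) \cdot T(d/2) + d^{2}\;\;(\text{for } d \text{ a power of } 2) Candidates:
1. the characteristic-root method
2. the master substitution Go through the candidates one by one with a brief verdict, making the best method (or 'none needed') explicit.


Method: the master substitution — treat m = log base 2 of d as the new clock: one recursion step advances m by one while d scales by 2.
- the characteristic-root method: a divided-index call is not the fixed-shift linear shape that characteristic roots solve.
- the master substitution: applicable, and directly so.


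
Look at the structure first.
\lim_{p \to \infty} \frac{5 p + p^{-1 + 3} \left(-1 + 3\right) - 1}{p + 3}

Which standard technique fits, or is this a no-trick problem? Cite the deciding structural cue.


Diagnosis: dominant-term comparison — divide by the highest power of p present: lower-order terms vanish and the dominant ratio remains. l'Hôpital's at-infinity variant applies to the expression viewed as a single quotient; the leading-term comparison is the direct route.


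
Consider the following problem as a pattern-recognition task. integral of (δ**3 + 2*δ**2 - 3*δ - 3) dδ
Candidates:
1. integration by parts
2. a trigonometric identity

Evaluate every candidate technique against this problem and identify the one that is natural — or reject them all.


Diagnosis: no special technique — the integrand is a sum of constant multiples of powers of δ — integrate term by term.
- integration by parts — splitting off a factor buys nothing — the integrand integrates directly without parts.
- a trigonometric identity — no sine or cosine appears, so there is nothing for a trigonometric identity to act on.


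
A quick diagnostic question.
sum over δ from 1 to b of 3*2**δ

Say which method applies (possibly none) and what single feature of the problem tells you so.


Diagnosis: the geometric series formula — each term is 2 times the previous one, so the geometric-series formula applies directly.


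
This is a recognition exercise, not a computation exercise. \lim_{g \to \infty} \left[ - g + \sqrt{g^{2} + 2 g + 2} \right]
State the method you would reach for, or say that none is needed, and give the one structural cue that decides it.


Diagnosis: conjugate multiplication — an infinity-minus-infinity difference with a surviving radical — multiply by the conjugate to cancel the divergence.


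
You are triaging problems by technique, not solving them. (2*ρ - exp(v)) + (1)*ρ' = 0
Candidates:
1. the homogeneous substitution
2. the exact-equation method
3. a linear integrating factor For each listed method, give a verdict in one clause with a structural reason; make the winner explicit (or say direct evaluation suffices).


Best approach: a linear integrating factor — the equation is linear in ρ with coefficient 2; multiplying by the integrating factor exp(∫2) makes the left side a perfect derivative.
- the homogeneous substitution: solved for the derivative, the right side changes under joint scaling of the two variables.
- the exact-equation method: no potential function has this form as its differential, as written.
- a linear integrating factor — yes — fits the structure here.


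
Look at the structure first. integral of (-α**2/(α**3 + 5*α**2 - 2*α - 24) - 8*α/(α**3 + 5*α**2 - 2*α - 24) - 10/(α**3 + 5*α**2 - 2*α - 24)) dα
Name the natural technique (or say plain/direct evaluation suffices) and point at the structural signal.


Method: partial fractions — with α**3 + 5*α**2 - 2*α - 24 factorable and the degree on top strictly smaller, simple-fraction decomposition is immediate.


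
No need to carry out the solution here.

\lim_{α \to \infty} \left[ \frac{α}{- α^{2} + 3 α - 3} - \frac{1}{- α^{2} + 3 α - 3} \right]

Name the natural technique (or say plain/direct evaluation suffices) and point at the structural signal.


Best approach: dominant-term comparison — at large α only the top-degree terms survive; compare the leading terms and the limit falls out. Differentiating the expression as a single quotient would eventually settle it as well; matching dominant growth settles it immediately.


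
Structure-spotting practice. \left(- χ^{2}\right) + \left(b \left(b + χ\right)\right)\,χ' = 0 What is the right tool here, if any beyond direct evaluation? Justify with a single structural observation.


Method: the homogeneous substitution — solved for the derivative, the right side is unchanged under scaling b and χ together — it depends only on the ratio χ/b, so substitute a single ratio variable. Suitably rearranged — at times with the variables' roles exchanged — this doubles as a Bernoulli equation; the homogeneous reading needs no such setup.


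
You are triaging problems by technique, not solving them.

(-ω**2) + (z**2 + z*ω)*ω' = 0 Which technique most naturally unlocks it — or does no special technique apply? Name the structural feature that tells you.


Diagnosis: the homogeneous substitution — scaling z and ω together leaves the slope fixed — it depends only on ω/z, so substitute the ratio. With the right rearrangement (exchanging the roles of the variables where needed), this also fits a Bernoulli template; the homogeneous substitution reads the structure directly.


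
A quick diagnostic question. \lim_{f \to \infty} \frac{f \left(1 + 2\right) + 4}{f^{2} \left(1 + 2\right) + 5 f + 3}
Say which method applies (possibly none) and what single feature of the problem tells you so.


Method: dominant-term comparison — divide through by the highest power of f; every lower-order term dies and the dominant terms decide the limit. l'Hôpital's at-infinity variant applies to the expression viewed as a single quotient; the leading-term comparison is the direct route.


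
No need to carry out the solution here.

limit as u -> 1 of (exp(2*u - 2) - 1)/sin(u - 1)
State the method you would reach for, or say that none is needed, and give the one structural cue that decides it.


Technique: l'Hôpital's rule (0/0) — plug in 1: top and bottom both hit zero, so differentiate each and retry. Known elementary limits would finish this too — the rule just bypasses the case analysis.


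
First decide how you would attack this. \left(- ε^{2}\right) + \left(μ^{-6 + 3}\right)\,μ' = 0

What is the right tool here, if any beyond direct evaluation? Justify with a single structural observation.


Diagnosis: separation of variables — solved for the derivative, the right side splits multiplicatively into a function of each variable alone — divide and integrate each side. The equation is exact as it stands too — a potential function exists — though separation reads the split structure directly.


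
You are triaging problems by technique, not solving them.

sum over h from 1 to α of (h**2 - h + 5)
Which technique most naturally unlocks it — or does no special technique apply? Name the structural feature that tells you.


Method: no special technique — constant-multiple powers of h with no cancellation partners and no common ratio — use the standard power-sum formulas.


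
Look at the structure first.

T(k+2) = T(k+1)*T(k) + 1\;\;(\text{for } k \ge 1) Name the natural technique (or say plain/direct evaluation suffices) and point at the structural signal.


Diagnosis: no special technique — once the recursion is nonlinear, characteristic roots, master substitutions, and summation factors are all off the table.


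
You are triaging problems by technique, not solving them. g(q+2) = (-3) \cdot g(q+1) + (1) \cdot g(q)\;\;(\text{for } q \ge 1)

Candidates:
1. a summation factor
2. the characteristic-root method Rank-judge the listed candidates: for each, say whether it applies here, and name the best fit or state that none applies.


Verdict: the characteristic-root method — this is the constant-coefficient homogeneous case — the whole solution in q reduces to a polynomial's roots.
- a summation factor: the recurrence reaches back more than one step, outside the first-order family a summation factor normalizes.
- the characteristic-root method: a fit — the right tool for this form.


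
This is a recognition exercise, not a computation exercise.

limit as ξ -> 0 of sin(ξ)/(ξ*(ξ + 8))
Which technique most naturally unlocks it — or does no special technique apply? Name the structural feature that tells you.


Technique: l'Hôpital's rule (0/0) — the 0/0 form at 0 is the signature situation for l'Hôpital's rule. One could equally expand both pieces locally and compare leading terms; the rule does that in one stroke.


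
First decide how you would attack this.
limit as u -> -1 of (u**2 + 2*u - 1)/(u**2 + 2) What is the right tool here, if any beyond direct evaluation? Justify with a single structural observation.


Verdict: no special technique — no zero denominators, no indeterminate clash at -1 — substitute and read off the value.


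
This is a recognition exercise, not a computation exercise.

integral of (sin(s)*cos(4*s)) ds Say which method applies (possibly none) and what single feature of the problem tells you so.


Method: a trigonometric identity — mixed-frequency products such as sin(s)*cos(4*s) are designed for the product-to-sum formula.
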